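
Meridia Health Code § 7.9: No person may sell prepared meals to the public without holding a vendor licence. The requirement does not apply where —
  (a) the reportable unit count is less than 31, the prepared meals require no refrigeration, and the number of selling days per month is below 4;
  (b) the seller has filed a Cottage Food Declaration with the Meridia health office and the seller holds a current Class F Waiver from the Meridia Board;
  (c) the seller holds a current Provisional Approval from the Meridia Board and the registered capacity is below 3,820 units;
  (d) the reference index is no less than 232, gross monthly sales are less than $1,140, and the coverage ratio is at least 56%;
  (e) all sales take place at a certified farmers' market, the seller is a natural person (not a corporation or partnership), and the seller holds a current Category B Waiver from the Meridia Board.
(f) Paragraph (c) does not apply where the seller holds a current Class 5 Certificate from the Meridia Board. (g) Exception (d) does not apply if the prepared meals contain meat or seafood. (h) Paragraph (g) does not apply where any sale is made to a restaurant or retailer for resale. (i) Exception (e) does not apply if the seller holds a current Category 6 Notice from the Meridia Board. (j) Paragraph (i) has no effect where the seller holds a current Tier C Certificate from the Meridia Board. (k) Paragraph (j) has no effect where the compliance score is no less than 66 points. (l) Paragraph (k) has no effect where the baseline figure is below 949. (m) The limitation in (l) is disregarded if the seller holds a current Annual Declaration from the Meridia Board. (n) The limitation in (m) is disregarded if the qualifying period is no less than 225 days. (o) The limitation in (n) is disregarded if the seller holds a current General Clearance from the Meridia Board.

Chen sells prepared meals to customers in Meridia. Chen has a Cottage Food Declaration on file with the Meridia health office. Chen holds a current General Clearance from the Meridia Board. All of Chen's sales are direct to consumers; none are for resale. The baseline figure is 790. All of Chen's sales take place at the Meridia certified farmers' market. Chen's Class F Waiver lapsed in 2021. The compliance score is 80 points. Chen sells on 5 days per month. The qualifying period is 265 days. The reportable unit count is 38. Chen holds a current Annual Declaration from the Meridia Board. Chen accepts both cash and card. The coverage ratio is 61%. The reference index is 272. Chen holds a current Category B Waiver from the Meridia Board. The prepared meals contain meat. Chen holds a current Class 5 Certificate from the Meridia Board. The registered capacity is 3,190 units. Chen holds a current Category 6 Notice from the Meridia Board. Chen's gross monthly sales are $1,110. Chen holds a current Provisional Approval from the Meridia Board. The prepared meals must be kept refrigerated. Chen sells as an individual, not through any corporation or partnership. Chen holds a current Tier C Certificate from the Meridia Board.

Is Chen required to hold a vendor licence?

Yes — Chen must hold a vendor licence.

Exception (a) fails — the reportable unit count is 38, not less than 31.
Exception (b) does not apply: there is no Class F Waiver in force.
Exception (c) is satisfied on its face — a current Provisional Approval is held; the registered capacity is 3,190 units, below the 3,820 units limit. However, paragraph (f) must be considered: (f) operates against (c): a current Class 5 Certificate is held. Exception (c) does not apply.
Exception (d): the reference index is 272, meeting the 232 threshold; gross monthly sales are $1,110, less than the $1,140 limit; the coverage ratio is 61%, meeting the 56% threshold — every condition holds. But: (g) operates against (d): the prepared meals contain meat. (h), which would lift (g), is not engaged — no sales are for resale. (d) is therefore removed.
Exception (e): all sales are at a certified farmers' market; the seller is a natural person; a current Category B Waiver is held — every condition holds. However, paragraphs (i)–(o) must be considered: (i) applies — a current Category 6 Notice is held. (j) applies (a current Tier C Certificate is held), but is displaced by (k): (k) is engaged — the compliance score is 80 points, meeting the 66 points threshold. (l) would limit (k) — the baseline figure is 790, below the 949 limit — but (m) sets (l) aside: (m) is triggered — a current Annual Declaration is held. (n) is engaged (the qualifying period is 265 days, meeting the 225 days threshold), but is set aside by (o): (o) operates against (n): a current General Clearance is held. Exception (e) does not apply.
No exception displaces § 7.9.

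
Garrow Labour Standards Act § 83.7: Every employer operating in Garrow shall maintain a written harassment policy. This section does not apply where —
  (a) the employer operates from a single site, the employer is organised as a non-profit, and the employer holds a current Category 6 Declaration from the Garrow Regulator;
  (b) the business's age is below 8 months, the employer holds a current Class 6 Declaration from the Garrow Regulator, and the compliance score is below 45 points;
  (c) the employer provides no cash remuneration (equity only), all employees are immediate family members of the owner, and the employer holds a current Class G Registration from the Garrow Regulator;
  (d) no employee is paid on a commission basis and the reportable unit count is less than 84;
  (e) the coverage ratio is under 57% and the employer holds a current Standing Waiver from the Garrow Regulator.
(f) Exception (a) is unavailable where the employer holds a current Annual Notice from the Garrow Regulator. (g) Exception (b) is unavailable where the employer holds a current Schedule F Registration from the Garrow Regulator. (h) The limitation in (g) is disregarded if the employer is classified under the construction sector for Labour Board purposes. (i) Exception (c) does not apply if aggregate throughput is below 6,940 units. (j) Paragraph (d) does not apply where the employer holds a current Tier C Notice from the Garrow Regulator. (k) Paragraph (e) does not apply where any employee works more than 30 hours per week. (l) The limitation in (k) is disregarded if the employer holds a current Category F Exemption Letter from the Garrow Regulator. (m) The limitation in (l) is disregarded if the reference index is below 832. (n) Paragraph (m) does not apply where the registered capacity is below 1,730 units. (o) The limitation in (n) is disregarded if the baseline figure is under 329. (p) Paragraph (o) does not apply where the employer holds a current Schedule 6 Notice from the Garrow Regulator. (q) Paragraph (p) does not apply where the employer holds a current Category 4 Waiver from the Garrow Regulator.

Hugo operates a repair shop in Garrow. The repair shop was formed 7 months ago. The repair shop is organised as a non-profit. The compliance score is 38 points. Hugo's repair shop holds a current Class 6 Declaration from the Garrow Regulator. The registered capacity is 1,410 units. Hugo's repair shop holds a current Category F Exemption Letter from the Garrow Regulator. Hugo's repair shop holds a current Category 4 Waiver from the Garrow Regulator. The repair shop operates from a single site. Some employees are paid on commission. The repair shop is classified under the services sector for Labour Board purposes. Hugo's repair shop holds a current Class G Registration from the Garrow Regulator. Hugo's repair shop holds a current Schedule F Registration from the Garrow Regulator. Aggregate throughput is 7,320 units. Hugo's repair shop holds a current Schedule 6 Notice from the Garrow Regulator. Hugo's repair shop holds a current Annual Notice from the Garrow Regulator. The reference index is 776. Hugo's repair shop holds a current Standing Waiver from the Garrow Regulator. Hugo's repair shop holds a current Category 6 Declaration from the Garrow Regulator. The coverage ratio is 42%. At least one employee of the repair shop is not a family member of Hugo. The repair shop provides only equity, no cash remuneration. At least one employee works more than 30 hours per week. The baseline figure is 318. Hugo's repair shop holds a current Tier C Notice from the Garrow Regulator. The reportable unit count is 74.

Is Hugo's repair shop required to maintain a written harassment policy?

Yes — Hugo's repair shop must maintain a written harassment policy.

Exception (a) is satisfied on its face — the employer operates from a single site; the employer is a non-profit; a current Category 6 Declaration is held. Turning to paragraph (f): (f) operates against (a): a current Annual Notice is held. So (a) is unavailable.
Exception (b) is satisfied on its face — the business's age is 7 months, below the 8 months limit; a current Class 6 Declaration is held; the compliance score is 38 points, below the 45 points limit. Turning to paragraphs (g)–(h): (g) is triggered — a current Schedule F Registration is held. (h) is not engaged (the repair shop is classified under the services sector), so (g) stands. (b) is therefore removed.
Exception (c) fails — at least one employee is not a family member.
Exception (d) requires that no employee is paid on a commission basis; but some employees are paid on commission, so (d) is unavailable.
Exception (e): the coverage ratio is 42%, under the 57% limit; a current Standing Waiver is held — every condition holds. But: (k) operates against (e): at least one employee exceeds 30 hours/week. (l) would limit (k) — a current Category F Exemption Letter is held — but (m) sets (l) aside: (m) operates against (l): the reference index is 776, below the 832 limit. (n) applies (the registered capacity is 1,410 units, below the 1,730 units limit), but is displaced by (o): (o) is engaged — the baseline figure is 318, under the 329 limit. (p) operates (a current Schedule 6 Notice is held), but is itself disapplied by (q): (q) operates — a current Category 4 Waiver is held. So (e) is unavailable.
Every exception is unavailable, so the rule governs.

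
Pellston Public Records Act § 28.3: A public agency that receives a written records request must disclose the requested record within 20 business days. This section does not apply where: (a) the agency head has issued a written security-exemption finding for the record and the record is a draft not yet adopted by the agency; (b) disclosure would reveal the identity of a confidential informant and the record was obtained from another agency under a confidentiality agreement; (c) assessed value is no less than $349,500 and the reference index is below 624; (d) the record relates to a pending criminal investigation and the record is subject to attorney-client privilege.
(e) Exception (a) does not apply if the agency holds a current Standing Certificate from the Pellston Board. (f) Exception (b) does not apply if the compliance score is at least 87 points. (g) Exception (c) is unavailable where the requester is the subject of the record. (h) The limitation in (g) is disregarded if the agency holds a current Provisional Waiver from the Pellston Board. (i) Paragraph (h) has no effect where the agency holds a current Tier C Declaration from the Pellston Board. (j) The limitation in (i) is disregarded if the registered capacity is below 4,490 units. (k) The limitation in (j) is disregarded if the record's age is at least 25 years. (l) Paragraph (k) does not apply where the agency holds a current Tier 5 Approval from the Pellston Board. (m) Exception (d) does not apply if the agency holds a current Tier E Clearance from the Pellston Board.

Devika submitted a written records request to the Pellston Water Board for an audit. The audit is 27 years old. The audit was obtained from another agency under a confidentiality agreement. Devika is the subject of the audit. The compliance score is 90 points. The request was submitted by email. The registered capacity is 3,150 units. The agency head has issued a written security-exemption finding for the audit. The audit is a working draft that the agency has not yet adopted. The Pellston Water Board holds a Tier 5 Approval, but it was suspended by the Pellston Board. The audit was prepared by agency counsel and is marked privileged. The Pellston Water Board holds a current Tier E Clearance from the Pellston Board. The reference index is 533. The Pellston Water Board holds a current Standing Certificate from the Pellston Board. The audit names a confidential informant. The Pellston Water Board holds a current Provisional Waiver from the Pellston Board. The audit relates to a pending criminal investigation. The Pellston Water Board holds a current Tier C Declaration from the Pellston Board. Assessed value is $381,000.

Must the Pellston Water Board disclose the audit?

All of (a)'s requirements are met (a written security-exemption finding has been issued; the audit is an unadopted draft). But: (e) is engaged — a current Standing Certificate is held. Exception (a) does not apply.
Exception (b): the audit names a confidential informant; the audit was obtained under a confidentiality agreement — every condition holds. But: (f) is triggered — the compliance score is 90 points, meeting the 87 points threshold. Exception (b) does not apply.
Exception (c): assessed value is $381,000, meeting the $349,500 threshold; the reference index is 533, below the 624 limit — every condition holds. But applying paragraphs (g)–(l): (g) operates against (c): Devika is the subject of the audit. (h) is engaged (a current Provisional Waiver is held), but is displaced by (i): (i) is engaged — a current Tier C Declaration is held. (j) would limit (i) — the registered capacity is 3,150 units, below the 4,490 units limit — but (k) sets (j) aside: (k) operates against (j): the record's age is 27 years, meeting the 25 years threshold. (l), which would lift (k), does not operate here — there is no Tier 5 Approval in force. (c) is therefore removed.
Exception (d)'s conditions are all satisfied: the audit relates to a pending investigation; the audit is privileged. But: (m) is engaged — a current Tier E Clearance is held. Exception (d) does not apply.
None of the exceptions is available; § 28.3 applies in full.

Yes — the Pellston Water Board must disclose the audit.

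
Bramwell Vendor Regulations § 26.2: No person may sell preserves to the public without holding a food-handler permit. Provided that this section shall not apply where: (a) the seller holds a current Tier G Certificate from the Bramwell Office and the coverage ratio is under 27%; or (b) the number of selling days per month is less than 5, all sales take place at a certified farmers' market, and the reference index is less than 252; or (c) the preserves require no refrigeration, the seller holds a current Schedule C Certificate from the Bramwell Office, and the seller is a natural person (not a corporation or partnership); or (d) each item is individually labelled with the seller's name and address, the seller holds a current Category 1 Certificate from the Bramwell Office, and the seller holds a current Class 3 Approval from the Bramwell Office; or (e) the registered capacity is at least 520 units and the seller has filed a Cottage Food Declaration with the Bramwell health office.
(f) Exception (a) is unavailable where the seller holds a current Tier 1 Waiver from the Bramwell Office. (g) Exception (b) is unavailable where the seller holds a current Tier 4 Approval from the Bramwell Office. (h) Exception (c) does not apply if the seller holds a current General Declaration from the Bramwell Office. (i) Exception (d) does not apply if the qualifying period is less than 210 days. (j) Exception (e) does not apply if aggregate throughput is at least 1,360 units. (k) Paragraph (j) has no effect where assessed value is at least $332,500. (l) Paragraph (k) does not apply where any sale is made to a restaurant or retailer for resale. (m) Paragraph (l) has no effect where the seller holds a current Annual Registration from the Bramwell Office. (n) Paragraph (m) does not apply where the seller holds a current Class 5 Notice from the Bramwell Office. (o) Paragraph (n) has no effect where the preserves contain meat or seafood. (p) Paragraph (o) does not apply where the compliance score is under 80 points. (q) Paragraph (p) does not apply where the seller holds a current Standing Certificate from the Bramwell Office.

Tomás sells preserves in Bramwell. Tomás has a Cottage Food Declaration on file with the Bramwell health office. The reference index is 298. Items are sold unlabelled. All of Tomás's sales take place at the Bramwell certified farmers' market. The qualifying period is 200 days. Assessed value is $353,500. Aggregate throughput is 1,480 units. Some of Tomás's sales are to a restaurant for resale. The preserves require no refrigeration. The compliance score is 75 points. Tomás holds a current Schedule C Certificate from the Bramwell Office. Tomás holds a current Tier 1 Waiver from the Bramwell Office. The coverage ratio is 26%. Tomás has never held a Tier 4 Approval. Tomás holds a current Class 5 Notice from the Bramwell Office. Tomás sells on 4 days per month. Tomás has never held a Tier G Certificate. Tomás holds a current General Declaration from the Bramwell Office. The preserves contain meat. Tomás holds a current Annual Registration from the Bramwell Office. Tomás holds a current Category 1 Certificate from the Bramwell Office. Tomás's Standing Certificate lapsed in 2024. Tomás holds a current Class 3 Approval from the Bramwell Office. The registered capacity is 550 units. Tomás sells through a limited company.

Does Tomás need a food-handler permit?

Exception (a) does not apply: the Tier G Certificate is not current.
Exception (b) does not apply: the reference index is 298, not less than 252.
Exception (c) fails — the seller operates through a limited company.
Exception (d) requires that each item is individually labelled with the seller's name and address; but items are sold unlabelled, so (d) is unavailable.
Exception (e)'s conditions are all satisfied: the registered capacity is 550 units, meeting the 520 units threshold; a Cottage Food Declaration is on file. Turning to paragraphs (j)–(q): (j) applies — aggregate throughput is 1,480 units, meeting the 1,360 units threshold. (k) is triggered (assessed value is $353,500, meeting the $332,500 threshold), but is overridden by (l): (l) operates against (k): some sales are to a restaurant for resale. (m) is engaged (a current Annual Registration is held), but is itself disapplied by (n): (n) is triggered — a current Class 5 Notice is held. (o) would limit (n) — the preserves contain meat — but (p) sets (o) aside: (p) operates — the compliance score is 75 points, under the 80 points limit. (q) is inapplicable (there is no Standing Certificate in force), so (p) stands. So (e) is unavailable.
No exception is made out. Tomás falls within the general rule.

Yes — Tomás must hold a food-handler permit.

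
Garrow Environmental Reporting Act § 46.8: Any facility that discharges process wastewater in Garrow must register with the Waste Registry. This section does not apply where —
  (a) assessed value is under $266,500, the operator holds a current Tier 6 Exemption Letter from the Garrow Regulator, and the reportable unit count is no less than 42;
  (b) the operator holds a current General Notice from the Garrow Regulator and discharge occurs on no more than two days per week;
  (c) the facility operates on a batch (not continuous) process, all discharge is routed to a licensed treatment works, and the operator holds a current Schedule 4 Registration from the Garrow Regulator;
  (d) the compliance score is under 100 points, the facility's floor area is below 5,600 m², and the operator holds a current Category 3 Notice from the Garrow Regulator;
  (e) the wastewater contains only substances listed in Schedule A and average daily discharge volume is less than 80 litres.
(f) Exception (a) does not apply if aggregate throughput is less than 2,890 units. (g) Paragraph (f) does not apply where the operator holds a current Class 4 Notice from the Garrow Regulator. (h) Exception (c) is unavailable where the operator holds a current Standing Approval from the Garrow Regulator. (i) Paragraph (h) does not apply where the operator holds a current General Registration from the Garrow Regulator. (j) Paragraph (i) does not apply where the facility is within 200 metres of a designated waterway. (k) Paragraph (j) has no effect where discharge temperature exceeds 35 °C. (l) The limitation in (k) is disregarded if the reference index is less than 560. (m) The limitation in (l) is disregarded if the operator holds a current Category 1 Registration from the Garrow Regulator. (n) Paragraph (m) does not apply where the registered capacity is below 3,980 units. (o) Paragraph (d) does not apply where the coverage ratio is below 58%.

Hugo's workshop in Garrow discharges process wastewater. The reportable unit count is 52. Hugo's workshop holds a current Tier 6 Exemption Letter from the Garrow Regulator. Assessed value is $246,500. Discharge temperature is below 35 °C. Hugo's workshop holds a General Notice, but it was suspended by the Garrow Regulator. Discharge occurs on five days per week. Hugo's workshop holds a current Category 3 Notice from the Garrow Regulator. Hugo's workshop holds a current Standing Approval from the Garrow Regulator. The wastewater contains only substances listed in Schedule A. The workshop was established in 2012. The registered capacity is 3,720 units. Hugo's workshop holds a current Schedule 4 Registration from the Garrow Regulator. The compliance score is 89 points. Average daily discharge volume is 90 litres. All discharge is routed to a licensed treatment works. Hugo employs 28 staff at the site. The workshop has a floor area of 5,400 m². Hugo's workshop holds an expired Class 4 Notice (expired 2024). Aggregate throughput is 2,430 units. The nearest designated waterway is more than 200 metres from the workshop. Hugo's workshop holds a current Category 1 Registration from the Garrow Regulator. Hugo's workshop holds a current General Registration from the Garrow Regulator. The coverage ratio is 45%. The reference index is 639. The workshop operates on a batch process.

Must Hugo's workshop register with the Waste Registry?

Exception (a): assessed value is $246,500, under the $266,500 limit; a current Tier 6 Exemption Letter is held; the reportable unit count is 52, meeting the 42 threshold — every condition holds. But applying paragraphs (f)–(g): (f) operates against (a): aggregate throughput is 2,430 units, less than the 2,890 units limit. (g) is not engaged (no current Class 4 Notice is held), so (f) stands. Exception (a) does not apply.
Exception (b) fails — the General Notice is not current.
All of (c)'s requirements are met (the facility operates on a batch process; discharge is routed to a licensed treatment works; a current Schedule 4 Registration is held). As to paragraphs (h)–(n): (h) operates (a current Standing Approval is held), but is overridden by (i): (i) operates — a current General Registration is held. (j), which would lift (i), is inapplicable — the workshop is more than 200 m from any designated waterway. (c) remains available.
Exception (d): the compliance score is 89 points, under the 100 points limit; the facility's floor area is 5,400 m², below the 5,600 m² limit; a current Category 3 Notice is held — every condition holds. But applying paragraph (o): (o) applies — the coverage ratio is 45%, below the 58% limit. (d) is therefore removed.
Exception (e) requires that average daily discharge volume is less than 80 litres; but average daily discharge volume is 90 litres, not less than 80 litres, so (e) is unavailable.

No — exception (c) applies; Hugo's workshop is not required to register with the Waste Registry.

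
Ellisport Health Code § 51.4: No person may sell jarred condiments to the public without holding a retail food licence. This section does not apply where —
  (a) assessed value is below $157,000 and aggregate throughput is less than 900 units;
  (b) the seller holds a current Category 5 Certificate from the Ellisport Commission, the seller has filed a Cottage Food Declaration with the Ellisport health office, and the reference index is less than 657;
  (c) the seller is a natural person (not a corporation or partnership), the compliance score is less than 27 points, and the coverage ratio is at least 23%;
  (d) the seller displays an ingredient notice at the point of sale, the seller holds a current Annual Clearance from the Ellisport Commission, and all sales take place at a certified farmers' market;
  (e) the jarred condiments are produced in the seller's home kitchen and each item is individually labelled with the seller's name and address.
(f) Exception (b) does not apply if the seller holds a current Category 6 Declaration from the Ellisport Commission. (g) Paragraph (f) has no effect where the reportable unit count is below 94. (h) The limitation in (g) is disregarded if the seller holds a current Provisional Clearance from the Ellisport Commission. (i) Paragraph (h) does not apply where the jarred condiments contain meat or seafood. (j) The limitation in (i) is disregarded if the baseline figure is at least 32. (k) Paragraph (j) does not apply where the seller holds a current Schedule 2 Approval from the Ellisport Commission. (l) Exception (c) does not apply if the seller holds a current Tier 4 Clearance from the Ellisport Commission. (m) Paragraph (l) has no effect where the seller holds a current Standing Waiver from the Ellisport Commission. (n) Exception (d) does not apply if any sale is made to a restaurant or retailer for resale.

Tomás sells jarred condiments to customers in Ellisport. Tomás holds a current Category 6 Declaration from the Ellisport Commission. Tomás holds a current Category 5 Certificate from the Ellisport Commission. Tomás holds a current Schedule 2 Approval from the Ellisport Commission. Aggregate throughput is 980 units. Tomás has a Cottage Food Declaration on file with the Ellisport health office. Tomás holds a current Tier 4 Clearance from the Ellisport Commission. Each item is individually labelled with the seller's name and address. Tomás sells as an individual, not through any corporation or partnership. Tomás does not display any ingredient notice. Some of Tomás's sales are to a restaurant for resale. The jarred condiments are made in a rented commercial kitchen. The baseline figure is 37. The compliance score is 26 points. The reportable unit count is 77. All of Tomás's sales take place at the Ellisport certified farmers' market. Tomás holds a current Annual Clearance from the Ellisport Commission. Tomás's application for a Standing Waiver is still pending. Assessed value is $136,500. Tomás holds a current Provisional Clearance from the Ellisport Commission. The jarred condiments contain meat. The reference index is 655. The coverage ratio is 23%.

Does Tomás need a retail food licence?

No — exception (b) applies; Tomás is not required to hold a retail food licence.

Exception (a) fails — aggregate throughput is 980 units, not less than 900 units.
Exception (b) is satisfied on its face — a current Category 5 Certificate is held; a Cottage Food Declaration is on file; the reference index is 655, less than the 657 limit. Considering the limiting provisions: (f) is engaged (a current Category 6 Declaration is held), but is overridden by (g): (g) is engaged — the reportable unit count is 77, below the 94 limit. (h) would limit (g) — a current Provisional Clearance is held — but (i) sets (h) aside: (i) operates against (h): the jarred condiments contain meat. (j) would limit (i) — the baseline figure is 37, meeting the 32 threshold — but (k) sets (j) aside: (k) operates — a current Schedule 2 Approval is held. So (b) applies.
Exception (c) is satisfied on its face — the seller is a natural person; the compliance score is 26 points, less than the 27 points limit; the coverage ratio is 23%, meeting the 23% threshold. Turning to paragraphs (l)–(m): (l) applies — a current Tier 4 Clearance is held. (m), which would lift (l), does not operate here — the Standing Waiver is not current. So (c) is unavailable.
Exception (d) fails — no ingredient notice is displayed.
Exception (e) does not apply: the jarred condiments are made in a commercial kitchen, not a home kitchen.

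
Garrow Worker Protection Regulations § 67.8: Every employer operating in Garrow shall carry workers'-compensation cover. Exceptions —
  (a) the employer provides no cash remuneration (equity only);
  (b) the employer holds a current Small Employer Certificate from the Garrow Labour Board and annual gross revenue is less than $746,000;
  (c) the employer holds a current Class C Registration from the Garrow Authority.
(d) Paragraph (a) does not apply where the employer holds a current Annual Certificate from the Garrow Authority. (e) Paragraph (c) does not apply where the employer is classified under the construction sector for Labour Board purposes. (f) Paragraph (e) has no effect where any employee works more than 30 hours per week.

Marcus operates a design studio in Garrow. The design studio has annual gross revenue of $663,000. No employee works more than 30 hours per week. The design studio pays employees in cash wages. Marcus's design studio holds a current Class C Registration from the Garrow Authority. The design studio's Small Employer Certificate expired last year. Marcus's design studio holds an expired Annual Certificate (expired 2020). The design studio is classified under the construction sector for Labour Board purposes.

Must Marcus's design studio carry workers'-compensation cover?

Yes — Marcus's design studio must carry workers'-compensation cover.

Exception (a) does not apply: employees are paid cash wages.
Exception (b) fails — the Small Employer Certificate has expired.
Exception (c)'s conditions are all satisfied: a current Class C Registration is held. However, paragraphs (e)–(f) must be considered: (e) is engaged — the design studio is classified under the construction sector. (f), which would lift (e), is inapplicable — no employee exceeds 30 hours/week. (c) is therefore removed.
No exception applies. The general rule governs.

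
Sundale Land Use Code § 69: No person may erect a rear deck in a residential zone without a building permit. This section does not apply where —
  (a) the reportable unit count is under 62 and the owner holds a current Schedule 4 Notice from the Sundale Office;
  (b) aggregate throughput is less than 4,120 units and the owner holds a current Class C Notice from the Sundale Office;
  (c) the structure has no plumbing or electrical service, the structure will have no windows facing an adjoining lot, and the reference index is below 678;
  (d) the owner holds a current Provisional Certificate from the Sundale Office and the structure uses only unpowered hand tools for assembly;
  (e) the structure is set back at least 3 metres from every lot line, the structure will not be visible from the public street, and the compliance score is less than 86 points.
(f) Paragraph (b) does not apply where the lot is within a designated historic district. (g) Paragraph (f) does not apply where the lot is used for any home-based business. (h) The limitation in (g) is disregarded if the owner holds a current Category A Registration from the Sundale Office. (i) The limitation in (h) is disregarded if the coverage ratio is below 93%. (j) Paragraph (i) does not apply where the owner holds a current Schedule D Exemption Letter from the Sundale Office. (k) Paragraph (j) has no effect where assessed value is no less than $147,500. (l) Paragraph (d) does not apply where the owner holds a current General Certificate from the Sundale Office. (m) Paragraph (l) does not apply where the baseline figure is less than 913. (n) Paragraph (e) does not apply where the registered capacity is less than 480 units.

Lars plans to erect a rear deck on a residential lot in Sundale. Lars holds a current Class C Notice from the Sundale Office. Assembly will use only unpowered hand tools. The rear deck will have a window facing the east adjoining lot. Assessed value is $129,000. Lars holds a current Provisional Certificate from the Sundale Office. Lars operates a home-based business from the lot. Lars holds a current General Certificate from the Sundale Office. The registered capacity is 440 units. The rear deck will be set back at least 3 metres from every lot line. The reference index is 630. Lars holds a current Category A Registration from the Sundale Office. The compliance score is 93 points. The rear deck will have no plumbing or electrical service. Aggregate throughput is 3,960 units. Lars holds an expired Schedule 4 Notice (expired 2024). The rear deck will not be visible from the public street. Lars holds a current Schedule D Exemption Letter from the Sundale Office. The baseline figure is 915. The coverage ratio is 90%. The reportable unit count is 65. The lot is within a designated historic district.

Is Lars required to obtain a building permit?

Exception (a) does not apply: the reportable unit count is 65, not under 62.
Exception (b)'s conditions are all satisfied: aggregate throughput is 3,960 units, less than the 4,120 units limit; a current Class C Notice is held. However, paragraphs (f)–(k) must be considered: (f) operates against (b): the lot is in a historic district. (g) would limit (f) — a home-based business operates on the lot — but (h) sets (g) aside: (h) operates — a current Category A Registration is held. (i) is engaged (the coverage ratio is 90%, below the 93% limit), but is overridden by (j): (j) is triggered — a current Schedule D Exemption Letter is held. (k), which would lift (j), is not triggered — assessed value is $129,000, short of $147,500. Exception (b) does not apply.
Exception (c) requires that the structure will have no windows facing an adjoining lot; but a window faces an adjoining lot, so (c) is unavailable.
Exception (d): a current Provisional Certificate is held; assembly uses only hand tools — every condition holds. Turning to paragraphs (l)–(m): (l) operates — a current General Certificate is held. (m), which would lift (l), is not triggered — the baseline figure is 915, not less than 913. (d) is therefore removed.
Exception (e) fails — the compliance score is 93 points, not less than 86 points.
No exception displaces § 69.

Yes — Lars must obtain a building permit.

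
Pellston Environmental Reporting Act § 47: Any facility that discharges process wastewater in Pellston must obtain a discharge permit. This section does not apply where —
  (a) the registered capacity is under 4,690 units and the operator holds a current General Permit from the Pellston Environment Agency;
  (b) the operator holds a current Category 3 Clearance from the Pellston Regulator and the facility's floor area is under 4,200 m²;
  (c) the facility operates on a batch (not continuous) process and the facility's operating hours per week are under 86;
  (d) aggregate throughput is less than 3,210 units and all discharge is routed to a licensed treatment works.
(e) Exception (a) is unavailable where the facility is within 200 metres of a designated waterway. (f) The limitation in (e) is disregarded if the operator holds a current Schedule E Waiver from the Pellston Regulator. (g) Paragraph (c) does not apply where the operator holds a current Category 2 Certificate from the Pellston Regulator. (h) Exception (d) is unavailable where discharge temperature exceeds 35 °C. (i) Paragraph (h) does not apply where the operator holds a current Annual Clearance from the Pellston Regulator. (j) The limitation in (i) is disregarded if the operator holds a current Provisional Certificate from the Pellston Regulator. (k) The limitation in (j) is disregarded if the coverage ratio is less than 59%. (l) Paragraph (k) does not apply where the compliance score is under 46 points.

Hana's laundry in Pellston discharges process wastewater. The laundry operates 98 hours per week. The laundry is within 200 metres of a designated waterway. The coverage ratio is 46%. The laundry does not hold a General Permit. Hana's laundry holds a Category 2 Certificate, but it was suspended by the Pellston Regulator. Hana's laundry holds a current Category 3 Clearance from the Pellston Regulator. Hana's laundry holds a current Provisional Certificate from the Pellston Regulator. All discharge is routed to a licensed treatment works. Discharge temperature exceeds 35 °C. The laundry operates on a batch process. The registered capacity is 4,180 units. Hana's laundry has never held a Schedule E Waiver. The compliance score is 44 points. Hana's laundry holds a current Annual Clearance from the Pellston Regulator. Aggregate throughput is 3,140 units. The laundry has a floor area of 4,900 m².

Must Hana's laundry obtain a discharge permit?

Exception (a) requires that the operator holds a current General Permit from the Pellston Environment Agency; but no General Permit is held, so (a) is unavailable.
Exception (b) fails — the facility's floor area is 4,900 m², not under 4,200 m².
Exception (c) fails — the facility's operating hours per week are 98, not under 86.
All of (d)'s requirements are met (aggregate throughput is 3,140 units, less than the 3,210 units limit; discharge is routed to a licensed treatment works). However, paragraphs (h)–(l) must be considered: (h) operates against (d): discharge temperature exceeds 35 °C. (i) would limit (h) — a current Annual Clearance is held — but (j) sets (i) aside: (j) is triggered — a current Provisional Certificate is held. (k) is engaged (the coverage ratio is 46%, less than the 59% limit), but is overridden by (l): (l) operates against (k): the compliance score is 44 points, under the 46 points limit. So (d) is unavailable.
No exception displaces § 47.

Yes — Hana's laundry must obtain a discharge permit.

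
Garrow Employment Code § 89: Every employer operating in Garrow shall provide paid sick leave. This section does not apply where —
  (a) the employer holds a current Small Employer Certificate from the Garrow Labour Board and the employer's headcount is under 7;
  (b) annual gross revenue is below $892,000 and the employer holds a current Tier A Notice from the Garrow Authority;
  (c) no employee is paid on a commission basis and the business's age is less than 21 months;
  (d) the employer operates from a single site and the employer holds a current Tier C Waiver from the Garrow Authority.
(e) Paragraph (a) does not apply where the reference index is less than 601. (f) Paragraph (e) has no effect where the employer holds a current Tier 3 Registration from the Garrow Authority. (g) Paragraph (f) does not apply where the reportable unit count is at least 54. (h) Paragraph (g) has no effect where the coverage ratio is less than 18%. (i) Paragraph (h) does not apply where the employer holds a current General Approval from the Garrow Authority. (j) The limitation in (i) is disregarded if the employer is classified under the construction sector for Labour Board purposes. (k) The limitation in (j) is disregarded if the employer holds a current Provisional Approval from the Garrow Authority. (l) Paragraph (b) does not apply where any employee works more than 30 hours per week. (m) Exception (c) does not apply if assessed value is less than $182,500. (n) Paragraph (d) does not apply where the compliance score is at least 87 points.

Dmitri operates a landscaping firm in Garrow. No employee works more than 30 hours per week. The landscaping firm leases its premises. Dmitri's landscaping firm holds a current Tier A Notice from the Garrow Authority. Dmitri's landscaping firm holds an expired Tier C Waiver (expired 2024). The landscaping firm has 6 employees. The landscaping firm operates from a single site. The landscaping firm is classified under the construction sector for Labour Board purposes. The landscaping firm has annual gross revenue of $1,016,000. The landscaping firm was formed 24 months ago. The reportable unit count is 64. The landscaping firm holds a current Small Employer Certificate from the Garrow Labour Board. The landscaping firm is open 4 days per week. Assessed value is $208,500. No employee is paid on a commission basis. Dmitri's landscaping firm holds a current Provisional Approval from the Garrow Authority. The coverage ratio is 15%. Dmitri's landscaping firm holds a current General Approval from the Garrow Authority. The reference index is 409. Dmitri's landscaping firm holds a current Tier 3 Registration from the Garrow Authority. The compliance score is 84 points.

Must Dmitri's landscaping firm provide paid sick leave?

All of (a)'s requirements are met (a current Small Employer Certificate is held; the employer's headcount is 6, under the 7 limit). But: (e) operates against (a): the reference index is 409, less than the 601 limit. (f) operates (a current Tier 3 Registration is held), but is overridden by (g): (g) operates against (f): the reportable unit count is 64, meeting the 54 threshold. (h) is engaged (the coverage ratio is 15%, less than the 18% limit), but yields to (i): (i) operates against (h): a current General Approval is held. (j) is triggered (the landscaping firm is classified under the construction sector), but is set aside by (k): (k) operates — a current Provisional Approval is held. (a) is therefore removed.
Exception (b) does not apply: annual gross revenue is $1,016,000, not below $892,000.
Exception (c) requires that the business's age is less than 21 months; but the business's age is 24 months, not less than 21 months, so (c) is unavailable.
Exception (d) requires that the employer holds a current Tier C Waiver from the Garrow Authority; but no current Tier C Waiver is held, so (d) is unavailable.
Every exception is unavailable, so the rule governs.

Yes — Dmitri's landscaping firm must provide paid sick leave.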